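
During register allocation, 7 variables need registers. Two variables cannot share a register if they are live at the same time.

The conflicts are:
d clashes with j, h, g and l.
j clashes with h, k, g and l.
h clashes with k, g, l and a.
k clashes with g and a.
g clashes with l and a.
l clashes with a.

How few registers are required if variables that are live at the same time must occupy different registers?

5

d, j, h, g, l pairwise conflict, so at least 5 registers are needed.
5 registers suffice: register 1 → {g}; register 2 → {h}; register 3 → {j, a}; register 4 → {k, l}; register 5 → {d}. Each listed conflict is separated.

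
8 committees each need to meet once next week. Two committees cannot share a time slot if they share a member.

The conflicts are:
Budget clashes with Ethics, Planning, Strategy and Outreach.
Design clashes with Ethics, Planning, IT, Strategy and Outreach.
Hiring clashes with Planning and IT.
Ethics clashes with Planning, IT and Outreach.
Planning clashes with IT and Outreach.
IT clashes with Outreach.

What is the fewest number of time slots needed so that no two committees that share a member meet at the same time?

5

Design, Ethics, Planning, IT, Outreach pairwise conflict, so at least 5 time slots are needed.
5 time slots suffice: time slot 1 → {Planning, Strategy}; time slot 2 → {Budget, IT}; time slot 3 → {Design, Hiring}; time slot 4 → {Ethics}; time slot 5 → {Outreach}. Every pair that conflicts lands in different time slots.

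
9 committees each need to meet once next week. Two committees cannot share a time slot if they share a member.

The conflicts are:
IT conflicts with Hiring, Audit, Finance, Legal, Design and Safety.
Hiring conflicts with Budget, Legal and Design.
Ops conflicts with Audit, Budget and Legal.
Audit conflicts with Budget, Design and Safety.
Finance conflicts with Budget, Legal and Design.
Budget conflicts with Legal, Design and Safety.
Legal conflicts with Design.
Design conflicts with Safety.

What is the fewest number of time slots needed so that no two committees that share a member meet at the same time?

4

Audit, Budget, Design, Safety pairwise conflict, so at least 4 time slots are needed.
4 time slots suffice: IT=2, Hiring=4, Ops=1, Audit=3, Finance=4, Budget=2, Legal=3, Design=1, Safety=4. Each listed conflict is separated.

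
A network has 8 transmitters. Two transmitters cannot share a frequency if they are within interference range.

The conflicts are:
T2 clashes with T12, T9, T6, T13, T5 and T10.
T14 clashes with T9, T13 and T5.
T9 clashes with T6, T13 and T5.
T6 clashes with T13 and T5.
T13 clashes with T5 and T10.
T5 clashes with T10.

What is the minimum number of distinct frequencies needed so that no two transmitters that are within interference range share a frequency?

5

T2, T9, T6, T13, T5 all conflict with each other, so at least 5 frequencies are needed.
5 frequencies suffice: frequency 1 → {T12, T5}; frequency 2 → {T2, T14}; frequency 3 → {T13}; frequency 4 → {T9, T10}; frequency 5 → {T6}. Each listed conflict is separated.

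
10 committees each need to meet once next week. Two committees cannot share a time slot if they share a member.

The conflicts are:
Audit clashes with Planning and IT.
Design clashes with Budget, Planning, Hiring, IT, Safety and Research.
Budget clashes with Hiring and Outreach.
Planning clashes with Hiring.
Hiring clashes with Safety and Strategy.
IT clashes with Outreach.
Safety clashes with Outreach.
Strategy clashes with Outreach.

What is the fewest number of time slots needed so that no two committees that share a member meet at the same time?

Design, Hiring, Safety all conflict with each other, so at least 3 time slots are needed.
3 time slots suffice: time slot 1 → {Audit, Design, Outreach}; time slot 2 → {Hiring, IT, Research}; time slot 3 → {Budget, Planning, Safety, Strategy}. Each listed conflict is separated.

3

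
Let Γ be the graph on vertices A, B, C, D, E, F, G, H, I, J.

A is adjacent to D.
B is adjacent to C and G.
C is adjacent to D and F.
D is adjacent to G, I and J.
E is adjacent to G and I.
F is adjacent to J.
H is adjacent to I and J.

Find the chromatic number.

2

H and I are adjacent, so at least 2 colors are needed.
2 colors suffice: A=2, B=1, C=2, D=1, E=1, F=1, G=2, H=1, I=2, J=2. No two adjacent vertices share a color.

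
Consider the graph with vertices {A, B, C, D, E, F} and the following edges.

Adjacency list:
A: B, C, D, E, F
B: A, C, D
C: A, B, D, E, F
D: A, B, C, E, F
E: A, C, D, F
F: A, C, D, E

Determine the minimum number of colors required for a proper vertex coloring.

5

A, C, D, E, F are mutually adjacent (a clique of size 5), so at least 5 colors are needed.
One proper 5-coloring: A=red, B=yellow, C=blue, D=green, E=yellow, F=purple. Every edge joins two different colors.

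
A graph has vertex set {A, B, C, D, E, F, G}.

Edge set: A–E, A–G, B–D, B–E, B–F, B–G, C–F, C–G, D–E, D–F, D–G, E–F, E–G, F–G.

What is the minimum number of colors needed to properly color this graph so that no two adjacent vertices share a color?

5

B, D, E, F, G form a clique, so at least 5 colors are needed.
5 colors suffice: A=2, B=5, C=3, D=4, E=3, F=2, G=1. Every edge joins two different colors.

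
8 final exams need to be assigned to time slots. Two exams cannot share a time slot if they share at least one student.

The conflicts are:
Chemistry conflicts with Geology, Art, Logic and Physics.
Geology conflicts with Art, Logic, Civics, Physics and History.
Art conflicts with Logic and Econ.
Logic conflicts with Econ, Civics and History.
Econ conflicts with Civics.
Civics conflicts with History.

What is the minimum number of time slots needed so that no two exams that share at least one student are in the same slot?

4

Geology, Logic, Civics, History are mutually in conflict, so at least 4 time slots are needed.
A valid assignment using 4 time slots: Chemistry=4, Geology=1, Art=3, Logic=2, Econ=1, Civics=3, Physics=2, History=4. No two conflicting exams share a time slot.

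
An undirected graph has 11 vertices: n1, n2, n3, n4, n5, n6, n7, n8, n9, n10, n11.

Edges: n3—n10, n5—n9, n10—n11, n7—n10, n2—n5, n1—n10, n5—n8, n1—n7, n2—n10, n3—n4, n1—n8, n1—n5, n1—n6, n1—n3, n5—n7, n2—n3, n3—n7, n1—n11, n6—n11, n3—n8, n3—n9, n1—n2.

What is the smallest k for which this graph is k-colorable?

n1, n3, n7, n10 form a clique, so at least 4 colors are needed.
4 colors suffice: color 1 → {n1, n4, n9}; color 2 → {n3, n5, n11}; color 3 → {n6, n8, n10}; color 4 → {n2, n7}. Every edge joins two different colors.

4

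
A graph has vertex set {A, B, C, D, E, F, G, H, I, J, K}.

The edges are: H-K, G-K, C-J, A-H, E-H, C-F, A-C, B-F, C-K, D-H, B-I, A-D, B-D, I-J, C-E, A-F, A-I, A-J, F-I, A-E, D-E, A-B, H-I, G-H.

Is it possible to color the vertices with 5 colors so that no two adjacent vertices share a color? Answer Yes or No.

The chromatic number is 4. A, D, E, H form a clique, so at least 4 colors are needed.
A valid assignment using 4 colors: A=1, B=2, C=2, D=4, E=3, F=4, G=3, H=2, I=3, J=4, K=1.
Since 5 ≥ 4, a proper 5-coloring certainly exists.

Yes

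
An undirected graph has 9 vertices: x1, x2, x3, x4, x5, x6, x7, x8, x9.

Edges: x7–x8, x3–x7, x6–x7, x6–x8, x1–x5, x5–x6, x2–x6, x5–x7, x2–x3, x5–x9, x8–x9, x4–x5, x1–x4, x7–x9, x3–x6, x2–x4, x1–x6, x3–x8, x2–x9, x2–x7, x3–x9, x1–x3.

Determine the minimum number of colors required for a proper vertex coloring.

x3, x6, x7, x8 form a clique, so at least 4 colors are needed.
A valid assignment using 4 colors: x1=1, x2=4, x3=3, x4=2, x5=3, x6=2, x7=1, x8=4, x9=2. No two adjacent vertices share a color.

4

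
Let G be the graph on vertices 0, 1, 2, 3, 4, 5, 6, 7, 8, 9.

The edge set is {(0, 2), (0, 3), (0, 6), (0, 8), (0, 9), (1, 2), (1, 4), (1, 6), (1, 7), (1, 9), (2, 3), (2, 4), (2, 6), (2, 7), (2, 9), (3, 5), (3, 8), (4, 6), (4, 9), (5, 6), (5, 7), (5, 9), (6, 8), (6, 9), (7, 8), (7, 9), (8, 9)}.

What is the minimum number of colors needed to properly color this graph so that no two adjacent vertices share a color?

1, 2, 4, 6, 9 are mutually adjacent (a clique of size 5), so at least 5 colors are needed.
One proper 5-coloring: 0=d, 1=d, 2=c, 3=a, 4=e, 5=c, 6=b, 7=b, 8=c, 9=a. Every edge joins two different colors.

5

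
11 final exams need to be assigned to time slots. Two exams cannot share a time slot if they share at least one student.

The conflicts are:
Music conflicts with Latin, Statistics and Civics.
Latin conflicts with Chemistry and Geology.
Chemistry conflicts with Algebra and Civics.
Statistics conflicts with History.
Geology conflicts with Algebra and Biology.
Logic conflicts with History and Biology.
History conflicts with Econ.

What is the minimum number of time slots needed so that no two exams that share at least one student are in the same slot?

The cycle Latin-Music-Statistics-History-Logic-Biology-Geology-Latin has odd length 7, so it cannot be 2-colored; at least 3 time slots are needed.
3 time slots suffice: time slot 1 → {Music, Chemistry, Geology, History}; time slot 2 → {Latin, Statistics, Algebra, Civics, Econ, Biology}; time slot 3 → {Logic}. No two conflicting exams share a time slot.

3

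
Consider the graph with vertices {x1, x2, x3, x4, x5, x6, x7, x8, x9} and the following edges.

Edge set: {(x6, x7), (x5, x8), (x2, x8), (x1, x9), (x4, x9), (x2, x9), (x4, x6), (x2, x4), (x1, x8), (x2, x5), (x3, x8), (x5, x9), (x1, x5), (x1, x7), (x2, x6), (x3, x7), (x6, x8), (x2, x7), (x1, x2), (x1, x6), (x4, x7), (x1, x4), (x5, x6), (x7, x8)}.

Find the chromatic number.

5

x1, x2, x4, x6, x7 are mutually adjacent (a clique of size 5), so at least 5 colors are needed.
5 colors suffice: color 1 → {x1, x3}; color 2 → {x2}; color 3 → {x6, x9}; color 4 → {x5, x7}; color 5 → {x4, x8}. Each edge has distinct colors on its endpoints.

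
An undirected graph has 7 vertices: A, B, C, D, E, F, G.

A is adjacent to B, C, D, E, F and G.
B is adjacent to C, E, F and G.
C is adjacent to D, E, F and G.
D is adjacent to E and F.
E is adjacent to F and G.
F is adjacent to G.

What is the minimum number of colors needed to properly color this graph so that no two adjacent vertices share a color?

6

A, B, C, E, F, G form a clique, so at least 6 colors are needed.
6 colors suffice: color 1 → {A}; color 2 → {C}; color 3 → {E}; color 4 → {F}; color 5 → {D, G}; color 6 → {B}. Each edge has distinct colors on its endpoints.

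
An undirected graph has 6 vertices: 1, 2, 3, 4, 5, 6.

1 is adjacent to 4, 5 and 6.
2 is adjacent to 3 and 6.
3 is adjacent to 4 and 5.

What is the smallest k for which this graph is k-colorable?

3

The cycle 6-1-4-3-2-6 has odd length 5, so it cannot be 2-colored; at least 3 colors are needed.
One proper 3-coloring: 1=a, 2=c, 3=a, 4=b, 5=b, 6=b. No two adjacent vertices share a color.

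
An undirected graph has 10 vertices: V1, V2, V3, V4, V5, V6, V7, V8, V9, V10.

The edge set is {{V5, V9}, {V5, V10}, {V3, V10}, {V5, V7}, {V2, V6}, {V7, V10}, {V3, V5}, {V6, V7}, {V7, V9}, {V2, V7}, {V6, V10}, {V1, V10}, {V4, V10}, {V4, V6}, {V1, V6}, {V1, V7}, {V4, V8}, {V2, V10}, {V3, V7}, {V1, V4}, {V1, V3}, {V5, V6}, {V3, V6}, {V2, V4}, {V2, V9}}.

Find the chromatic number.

V3, V5, V6, V7, V10 are mutually adjacent (a clique of size 5), so at least 5 colors are needed.
5 colors suffice: V1=P, V2=Y, V3=Y, V4=G, V5=P, V6=R, V7=G, V8=R, V9=R, V10=B. No two adjacent vertices share a color.

5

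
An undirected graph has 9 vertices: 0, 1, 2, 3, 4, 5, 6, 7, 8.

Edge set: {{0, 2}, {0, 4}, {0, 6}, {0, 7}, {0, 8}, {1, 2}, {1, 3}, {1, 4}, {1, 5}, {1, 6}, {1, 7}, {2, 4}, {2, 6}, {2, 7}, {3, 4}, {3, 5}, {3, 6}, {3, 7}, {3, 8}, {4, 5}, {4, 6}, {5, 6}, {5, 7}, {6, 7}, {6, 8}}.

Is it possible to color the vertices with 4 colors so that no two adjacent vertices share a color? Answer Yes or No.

No

1, 3, 5, 6, 7 are pairwise adjacent (a clique of size 5), so at least 5 colors are needed.
So 4 colors are not enough.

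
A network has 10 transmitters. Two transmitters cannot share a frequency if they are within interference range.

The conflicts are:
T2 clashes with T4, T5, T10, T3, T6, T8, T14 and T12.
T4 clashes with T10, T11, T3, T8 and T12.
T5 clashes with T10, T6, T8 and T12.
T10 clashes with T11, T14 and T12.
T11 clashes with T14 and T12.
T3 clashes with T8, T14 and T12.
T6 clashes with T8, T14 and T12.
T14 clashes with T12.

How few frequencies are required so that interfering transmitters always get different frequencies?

4

T2, T5, T6, T12 all conflict with each other, so at least 4 frequencies are needed.
A valid assignment using 4 frequencies: T2=2, T4=4, T5=4, T10=3, T11=2, T3=3, T6=3, T8=1, T14=4, T12=1. Every pair that conflicts lands in different frequencies.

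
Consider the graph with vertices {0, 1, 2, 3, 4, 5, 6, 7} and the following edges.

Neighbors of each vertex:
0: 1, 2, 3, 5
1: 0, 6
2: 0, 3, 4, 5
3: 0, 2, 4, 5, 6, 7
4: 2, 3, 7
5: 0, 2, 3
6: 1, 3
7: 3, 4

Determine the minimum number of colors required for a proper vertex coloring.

4

0, 2, 3, 5 form a clique, so at least 4 colors are needed.
One proper 4-coloring: 0=blue, 1=red, 2=green, 3=red, 4=blue, 5=yellow, 6=blue, 7=green. Every edge joins two different colors.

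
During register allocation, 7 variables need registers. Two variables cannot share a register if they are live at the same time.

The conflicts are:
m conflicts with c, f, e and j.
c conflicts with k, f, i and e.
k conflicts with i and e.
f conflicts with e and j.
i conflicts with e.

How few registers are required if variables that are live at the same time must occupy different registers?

4

c, k, i, e all conflict with each other, so at least 4 registers are needed.
4 registers suffice: register 1 → {c, j}; register 2 → {e}; register 3 → {k, f}; register 4 → {m, i}. Every pair that conflicts lands in different registers.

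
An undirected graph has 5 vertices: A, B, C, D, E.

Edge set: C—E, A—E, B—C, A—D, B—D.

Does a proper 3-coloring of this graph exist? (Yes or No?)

Yes

The chromatic number is 3. The cycle D-A-E-C-B-D has odd length 5, so it cannot be 2-colored; at least 3 colors are needed.
3 colors suffice: color red → {B, E}; color blue → {A, C}; color green → {D}.
That is already a proper 3-coloring.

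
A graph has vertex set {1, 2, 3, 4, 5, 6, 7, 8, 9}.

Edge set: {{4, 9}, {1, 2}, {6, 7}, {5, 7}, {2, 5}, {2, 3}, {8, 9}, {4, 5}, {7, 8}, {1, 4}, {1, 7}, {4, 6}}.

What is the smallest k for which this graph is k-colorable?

3

The cycle 9-4-6-7-8-9 has odd length 5, so it cannot be 2-colored; at least 3 colors are needed.
A valid assignment using 3 colors: 1=blue, 2=red, 3=blue, 4=red, 5=blue, 6=blue, 7=red, 8=green, 9=blue. Every edge joins two different colors.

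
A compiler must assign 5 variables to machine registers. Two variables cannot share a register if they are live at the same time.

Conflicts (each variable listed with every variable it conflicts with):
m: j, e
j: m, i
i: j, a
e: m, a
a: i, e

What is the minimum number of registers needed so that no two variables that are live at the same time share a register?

3

The cycle e-a-i-j-m-e has odd length 5, so it cannot be 2-colored; at least 3 registers are needed.
Using 3 registers: m=1, j=2, i=1, e=3, a=2. No two conflicting variables share a register.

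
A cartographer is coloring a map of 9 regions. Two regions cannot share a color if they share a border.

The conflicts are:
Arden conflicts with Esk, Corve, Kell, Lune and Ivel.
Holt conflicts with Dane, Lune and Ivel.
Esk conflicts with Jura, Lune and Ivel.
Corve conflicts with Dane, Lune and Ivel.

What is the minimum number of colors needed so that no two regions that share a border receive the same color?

Arden, Esk, Ivel all conflict with each other, so at least 3 colors are needed.
A valid assignment using 3 colors: Arden=1, Holt=1, Esk=3, Corve=3, Jura=1, Kell=2, Dane=2, Lune=2, Ivel=2. No two conflicting regions share a color.

3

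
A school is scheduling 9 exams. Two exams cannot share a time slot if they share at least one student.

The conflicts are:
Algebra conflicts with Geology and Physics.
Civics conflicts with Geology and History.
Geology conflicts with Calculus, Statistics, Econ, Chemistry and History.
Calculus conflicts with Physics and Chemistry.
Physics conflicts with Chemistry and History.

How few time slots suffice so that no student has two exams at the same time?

3

Civics, Geology, History all conflict with each other, so at least 3 time slots are needed.
3 time slots suffice: time slot 1 → {Geology, Physics}; time slot 2 → {Algebra, Calculus, Statistics, Econ, History}; time slot 3 → {Civics, Chemistry}. No two conflicting exams share a time slot.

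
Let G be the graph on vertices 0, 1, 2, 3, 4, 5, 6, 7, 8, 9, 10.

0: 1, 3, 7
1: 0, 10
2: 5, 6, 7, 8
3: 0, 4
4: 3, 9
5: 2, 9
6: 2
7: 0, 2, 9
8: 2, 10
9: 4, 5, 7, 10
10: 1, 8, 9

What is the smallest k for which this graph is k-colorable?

3

The cycle 10-9-5-2-8-10 has odd length 5, so it cannot be 2-colored; at least 3 colors are needed.
One proper 3-coloring: 0=red, 1=green, 2=red, 3=green, 4=blue, 5=blue, 6=blue, 7=blue, 8=green, 9=red, 10=blue. Every edge joins two different colors.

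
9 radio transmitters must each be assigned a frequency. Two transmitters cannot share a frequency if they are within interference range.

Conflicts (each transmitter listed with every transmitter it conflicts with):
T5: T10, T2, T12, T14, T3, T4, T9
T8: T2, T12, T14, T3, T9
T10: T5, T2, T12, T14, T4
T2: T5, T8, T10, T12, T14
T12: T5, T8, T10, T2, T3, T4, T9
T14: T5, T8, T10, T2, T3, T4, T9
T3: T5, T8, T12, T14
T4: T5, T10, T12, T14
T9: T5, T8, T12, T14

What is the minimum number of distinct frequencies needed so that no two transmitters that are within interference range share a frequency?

4

T5, T10, T2, T12 all conflict with each other, so at least 4 frequencies are needed.
4 frequencies suffice: frequency 1 → {T12, T14}; frequency 2 → {T5, T8}; frequency 3 → {T10, T3, T9}; frequency 4 → {T2, T4}. No two conflicting transmitters share a frequency.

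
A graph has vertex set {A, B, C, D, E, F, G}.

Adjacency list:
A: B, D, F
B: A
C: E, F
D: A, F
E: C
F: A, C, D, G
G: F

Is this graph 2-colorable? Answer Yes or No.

A, D, F form a triangle, so at least 3 colors are needed.
So 2 colors are not enough.

No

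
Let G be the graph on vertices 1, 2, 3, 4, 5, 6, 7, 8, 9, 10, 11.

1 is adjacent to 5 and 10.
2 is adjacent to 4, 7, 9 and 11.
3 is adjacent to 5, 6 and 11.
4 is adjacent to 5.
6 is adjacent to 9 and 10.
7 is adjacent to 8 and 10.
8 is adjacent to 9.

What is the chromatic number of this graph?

The cycle 6-9-2-7-10-6 has odd length 5, so it cannot be 2-colored; at least 3 colors are needed.
3 colors suffice: color a → {2, 3, 8, 10}; color b → {5, 6, 7, 11}; color c → {1, 4, 9}. No two adjacent vertices share a color.

3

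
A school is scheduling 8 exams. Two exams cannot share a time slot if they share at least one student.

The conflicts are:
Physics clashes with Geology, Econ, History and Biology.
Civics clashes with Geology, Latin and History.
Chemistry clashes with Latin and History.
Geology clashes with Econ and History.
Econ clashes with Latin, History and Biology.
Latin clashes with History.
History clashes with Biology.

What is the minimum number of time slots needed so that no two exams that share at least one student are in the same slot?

Physics, Geology, Econ, History are mutually in conflict, so at least 4 time slots are needed.
A valid assignment using 4 time slots: Physics=4, Civics=2, Chemistry=2, Geology=3, Econ=2, Latin=3, History=1, Biology=3. Every pair that conflicts lands in different time slots.

4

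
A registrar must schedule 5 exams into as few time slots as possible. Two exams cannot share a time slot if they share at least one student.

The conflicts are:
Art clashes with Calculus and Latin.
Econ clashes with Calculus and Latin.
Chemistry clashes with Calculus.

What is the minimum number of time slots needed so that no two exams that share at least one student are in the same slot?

Art and Latin conflict, so at least 2 time slots are needed.
A valid assignment using 2 time slots: Art=2, Econ=2, Chemistry=2, Calculus=1, Latin=1. Every pair that conflicts lands in different time slots.

2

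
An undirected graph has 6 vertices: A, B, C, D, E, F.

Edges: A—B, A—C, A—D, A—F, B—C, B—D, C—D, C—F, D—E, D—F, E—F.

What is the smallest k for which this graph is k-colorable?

4

A, B, C, D are mutually adjacent (a clique of size 4), so at least 4 colors are needed.
A valid assignment using 4 colors: A=2, B=4, C=3, D=1, E=2, F=4. No two adjacent vertices share a color.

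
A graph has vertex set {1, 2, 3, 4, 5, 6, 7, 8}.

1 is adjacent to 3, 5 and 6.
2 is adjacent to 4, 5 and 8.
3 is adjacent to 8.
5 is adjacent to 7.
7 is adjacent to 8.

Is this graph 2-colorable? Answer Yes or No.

The cycle 8-7-5-1-3-8 has odd length 5, so it cannot be 2-colored; at least 3 colors are needed.
So 2 colors are not enough.

No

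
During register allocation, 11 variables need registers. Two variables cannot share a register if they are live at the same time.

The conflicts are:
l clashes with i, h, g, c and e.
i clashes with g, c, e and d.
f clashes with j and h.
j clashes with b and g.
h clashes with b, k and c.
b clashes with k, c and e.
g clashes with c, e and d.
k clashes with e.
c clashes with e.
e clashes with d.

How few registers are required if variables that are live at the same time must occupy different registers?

5

l, i, g, c, e pairwise conflict, so at least 5 registers are needed.
Using 5 registers: l=4, i=5, f=2, j=1, h=1, b=2, g=2, k=3, c=3, e=1, d=3. No two conflicting variables share a register.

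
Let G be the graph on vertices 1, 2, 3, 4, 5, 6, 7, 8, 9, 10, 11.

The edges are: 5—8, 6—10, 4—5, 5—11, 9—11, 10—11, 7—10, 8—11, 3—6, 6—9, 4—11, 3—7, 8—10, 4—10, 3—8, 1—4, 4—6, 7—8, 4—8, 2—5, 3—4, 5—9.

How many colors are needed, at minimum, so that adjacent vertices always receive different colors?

4, 5, 8, 11 form a clique, so at least 4 colors are needed.
4 colors suffice: 1=blue, 2=red, 3=green, 4=red, 5=yellow, 6=blue, 7=red, 8=blue, 9=red, 10=yellow, 11=green. No two adjacent vertices share a color.

4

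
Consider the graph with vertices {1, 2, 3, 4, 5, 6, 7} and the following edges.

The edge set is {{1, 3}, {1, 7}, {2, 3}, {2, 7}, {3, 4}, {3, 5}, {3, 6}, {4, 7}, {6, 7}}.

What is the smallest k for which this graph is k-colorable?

4 and 7 are adjacent, so at least 2 colors are needed.
2 colors suffice: color a → {3, 7}; color b → {1, 2, 4, 5, 6}. Every edge joins two different colors.

2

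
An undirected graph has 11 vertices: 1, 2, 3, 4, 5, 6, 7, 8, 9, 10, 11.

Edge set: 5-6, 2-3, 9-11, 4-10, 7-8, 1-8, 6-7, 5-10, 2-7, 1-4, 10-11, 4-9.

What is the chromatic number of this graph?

3

The cycle 6-5-10-4-1-8-7-6 has odd length 7, so it cannot be 2-colored; at least 3 colors are needed.
A valid assignment using 3 colors: 1=a, 2=b, 3=a, 4=b, 5=c, 6=b, 7=a, 8=b, 9=a, 10=a, 11=b. No two adjacent vertices share a color.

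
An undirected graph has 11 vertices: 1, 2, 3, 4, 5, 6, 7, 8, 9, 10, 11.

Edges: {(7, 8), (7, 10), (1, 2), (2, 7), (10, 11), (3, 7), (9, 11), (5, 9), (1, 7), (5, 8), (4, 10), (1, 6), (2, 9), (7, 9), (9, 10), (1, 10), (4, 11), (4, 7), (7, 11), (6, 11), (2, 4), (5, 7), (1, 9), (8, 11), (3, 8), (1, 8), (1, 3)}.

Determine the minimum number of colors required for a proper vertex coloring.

1, 3, 7, 8 are pairwise adjacent (a clique of size 4), so at least 4 colors are needed.
4 colors suffice: color a → {6, 7}; color b → {1, 5, 11}; color c → {4, 8, 9}; color d → {2, 3, 10}. Every edge joins two different colors.

4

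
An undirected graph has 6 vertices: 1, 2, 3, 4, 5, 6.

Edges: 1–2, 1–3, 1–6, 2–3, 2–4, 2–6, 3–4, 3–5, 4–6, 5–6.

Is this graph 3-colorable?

Yes

The chromatic number is 3. 2, 4, 6 are pairwise adjacent, so at least 3 colors are needed.
3 colors suffice: color a → {3, 6}; color b → {2, 5}; color c → {1, 4}.
That is already a proper 3-coloring.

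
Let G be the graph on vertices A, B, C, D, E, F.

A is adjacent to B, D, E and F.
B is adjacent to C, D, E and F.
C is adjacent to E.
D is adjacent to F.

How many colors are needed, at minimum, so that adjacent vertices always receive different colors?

A, B, D, F are pairwise adjacent (a clique of size 4), so at least 4 colors are needed.
One proper 4-coloring: A=2, B=1, C=2, D=4, E=3, F=3. No two adjacent vertices share a color.

4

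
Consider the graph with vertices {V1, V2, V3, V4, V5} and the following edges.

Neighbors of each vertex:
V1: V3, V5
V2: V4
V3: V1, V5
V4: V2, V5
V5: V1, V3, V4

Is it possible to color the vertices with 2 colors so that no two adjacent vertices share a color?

No

V1, V3, V5 are mutually adjacent, so at least 3 colors are needed.
So 2 colors are not enough.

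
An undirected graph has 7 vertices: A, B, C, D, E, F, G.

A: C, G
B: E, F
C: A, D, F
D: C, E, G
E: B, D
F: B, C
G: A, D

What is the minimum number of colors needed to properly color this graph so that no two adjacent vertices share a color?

The cycle D-C-F-B-E-D has odd length 5, so it cannot be 2-colored; at least 3 colors are needed.
3 colors suffice: A=2, B=3, C=1, D=2, E=1, F=2, G=1. Each edge has distinct colors on its endpoints.

3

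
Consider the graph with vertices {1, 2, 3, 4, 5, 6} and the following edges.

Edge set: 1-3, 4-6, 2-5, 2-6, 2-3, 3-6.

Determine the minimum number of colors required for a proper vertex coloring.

2, 3, 6 are mutually adjacent, so at least 3 colors are needed.
3 colors suffice: 1=blue, 2=green, 3=red, 4=red, 5=red, 6=blue. No two adjacent vertices share a color.

3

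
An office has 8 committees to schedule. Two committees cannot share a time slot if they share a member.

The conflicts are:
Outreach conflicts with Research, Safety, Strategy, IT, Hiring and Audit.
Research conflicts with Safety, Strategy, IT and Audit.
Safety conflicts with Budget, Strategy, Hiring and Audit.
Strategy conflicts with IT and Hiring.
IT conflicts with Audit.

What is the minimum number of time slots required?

4

Outreach, Research, Safety, Audit pairwise conflict, so at least 4 time slots are needed.
Using 4 time slots: Outreach=2, Research=3, Safety=1, Budget=2, Strategy=4, IT=1, Hiring=3, Audit=4. Every pair that conflicts lands in different time slots.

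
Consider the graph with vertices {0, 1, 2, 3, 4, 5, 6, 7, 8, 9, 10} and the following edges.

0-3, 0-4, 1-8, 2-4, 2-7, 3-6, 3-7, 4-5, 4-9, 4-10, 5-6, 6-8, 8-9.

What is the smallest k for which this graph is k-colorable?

The cycle 4-5-6-3-0-4 has odd length 5, so it cannot be 2-colored; at least 3 colors are needed.
3 colors suffice: color red → {1, 4, 6, 7}; color blue → {2, 3, 5, 8, 10}; color green → {0, 9}. Every edge joins two different colors.

3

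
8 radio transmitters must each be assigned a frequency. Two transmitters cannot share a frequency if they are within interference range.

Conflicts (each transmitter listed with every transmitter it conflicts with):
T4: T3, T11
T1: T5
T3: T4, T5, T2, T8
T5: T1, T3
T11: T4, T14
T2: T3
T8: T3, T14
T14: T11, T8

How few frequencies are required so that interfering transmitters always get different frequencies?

The cycle T11-T14-T8-T3-T4-T11 has odd length 5, so it cannot be 2-colored; at least 3 frequencies are needed.
3 frequencies suffice: frequency 1 → {T1, T3, T14}; frequency 2 → {T5, T11, T2, T8}; frequency 3 → {T4}. Every pair that conflicts lands in different frequencies.

3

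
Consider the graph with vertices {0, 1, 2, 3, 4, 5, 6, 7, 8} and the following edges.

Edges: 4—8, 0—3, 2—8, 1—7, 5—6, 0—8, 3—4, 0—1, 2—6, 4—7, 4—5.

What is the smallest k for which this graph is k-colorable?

The cycle 7-4-8-0-1-7 has odd length 5, so it cannot be 2-colored; at least 3 colors are needed.
3 colors suffice: color red → {0, 4, 6}; color blue → {3, 5, 7, 8}; color green → {1, 2}. No two adjacent vertices share a color.

3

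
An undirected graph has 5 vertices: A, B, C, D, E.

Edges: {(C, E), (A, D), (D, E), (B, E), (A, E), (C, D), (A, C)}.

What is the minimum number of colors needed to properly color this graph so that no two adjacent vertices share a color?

A, C, D, E are mutually adjacent (a clique of size 4), so at least 4 colors are needed.
4 colors suffice: A=yellow, B=blue, C=blue, D=green, E=red. Every edge joins two different colors.

4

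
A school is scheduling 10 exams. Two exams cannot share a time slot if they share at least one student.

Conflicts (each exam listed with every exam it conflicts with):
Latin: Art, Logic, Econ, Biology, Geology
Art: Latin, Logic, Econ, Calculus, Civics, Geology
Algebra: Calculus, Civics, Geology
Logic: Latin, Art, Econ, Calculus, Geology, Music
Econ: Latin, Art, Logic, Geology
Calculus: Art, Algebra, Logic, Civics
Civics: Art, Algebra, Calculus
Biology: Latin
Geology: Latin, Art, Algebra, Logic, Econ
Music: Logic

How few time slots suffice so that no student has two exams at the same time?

Latin, Art, Logic, Econ, Geology are mutually in conflict, so at least 5 time slots are needed.
5 time slots suffice: time slot 1 → {Art, Algebra, Biology, Music}; time slot 2 → {Logic, Civics}; time slot 3 → {Latin, Calculus}; time slot 4 → {Geology}; time slot 5 → {Econ}. Every pair that conflicts lands in different time slots.

5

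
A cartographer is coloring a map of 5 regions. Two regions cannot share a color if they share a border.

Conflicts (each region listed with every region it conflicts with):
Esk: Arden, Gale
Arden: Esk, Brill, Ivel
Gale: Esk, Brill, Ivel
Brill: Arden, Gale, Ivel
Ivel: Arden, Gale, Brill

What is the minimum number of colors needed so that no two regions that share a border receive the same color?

Gale, Brill, Ivel are mutually in conflict, so at least 3 colors are needed.
3 colors suffice: color 1 → {Esk, Ivel}; color 2 → {Arden, Gale}; color 3 → {Brill}. No two conflicting regions share a color.

3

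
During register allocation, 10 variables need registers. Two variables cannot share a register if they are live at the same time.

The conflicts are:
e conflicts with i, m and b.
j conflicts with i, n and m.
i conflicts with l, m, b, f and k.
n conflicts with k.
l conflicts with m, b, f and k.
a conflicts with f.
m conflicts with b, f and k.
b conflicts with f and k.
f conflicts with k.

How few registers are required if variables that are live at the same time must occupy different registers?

6

i, l, m, b, f, k pairwise conflict, so at least 6 registers are needed.
6 registers suffice: register 1 → {i, n, a}; register 2 → {m}; register 3 → {e, j, f}; register 4 → {k}; register 5 → {b}; register 6 → {l}. Each listed conflict is separated.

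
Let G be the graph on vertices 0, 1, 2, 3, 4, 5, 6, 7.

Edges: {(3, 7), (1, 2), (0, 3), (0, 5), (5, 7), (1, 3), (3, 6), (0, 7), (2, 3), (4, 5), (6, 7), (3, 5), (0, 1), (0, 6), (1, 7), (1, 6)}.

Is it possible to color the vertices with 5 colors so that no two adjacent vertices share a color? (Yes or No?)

Yes

The chromatic number is 5. 0, 1, 3, 6, 7 are pairwise adjacent (a clique of size 5), so at least 5 colors are needed.
A valid assignment using 5 colors: 0=yellow, 1=blue, 2=green, 3=red, 4=red, 5=blue, 6=purple, 7=green.
That is already a proper 5-coloring.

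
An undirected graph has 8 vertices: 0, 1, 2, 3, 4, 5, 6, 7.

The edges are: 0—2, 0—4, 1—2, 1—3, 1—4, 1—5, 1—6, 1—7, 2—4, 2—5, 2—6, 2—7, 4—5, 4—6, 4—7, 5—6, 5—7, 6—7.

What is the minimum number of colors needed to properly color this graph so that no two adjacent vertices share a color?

1, 2, 4, 5, 6, 7 are mutually adjacent (a clique of size 6), so at least 6 colors are needed.
A valid assignment using 6 colors: 0=a, 1=a, 2=b, 3=b, 4=c, 5=e, 6=f, 7=d. Each edge has distinct colors on its endpoints.

6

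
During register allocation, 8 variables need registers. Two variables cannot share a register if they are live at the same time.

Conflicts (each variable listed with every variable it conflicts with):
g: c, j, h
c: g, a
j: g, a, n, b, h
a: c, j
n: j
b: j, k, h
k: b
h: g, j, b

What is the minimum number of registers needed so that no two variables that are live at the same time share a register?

3

j, b, h pairwise conflict, so at least 3 registers are needed.
3 registers suffice: g=3, c=1, j=1, a=2, n=2, b=3, k=1, h=2. Every pair that conflicts lands in different registers.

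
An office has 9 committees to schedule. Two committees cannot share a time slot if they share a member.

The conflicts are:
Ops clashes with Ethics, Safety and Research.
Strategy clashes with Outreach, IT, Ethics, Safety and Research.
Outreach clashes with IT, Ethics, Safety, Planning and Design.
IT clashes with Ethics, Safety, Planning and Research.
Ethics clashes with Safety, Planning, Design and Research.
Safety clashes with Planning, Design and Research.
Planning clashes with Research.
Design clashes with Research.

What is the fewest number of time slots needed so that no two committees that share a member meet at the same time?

Strategy, IT, Ethics, Safety, Research all conflict with each other, so at least 5 time slots are needed.
Using 5 time slots: Ops=4, Strategy=5, Outreach=3, IT=4, Ethics=2, Safety=1, Planning=5, Design=4, Research=3. No two conflicting committees share a time slot.

5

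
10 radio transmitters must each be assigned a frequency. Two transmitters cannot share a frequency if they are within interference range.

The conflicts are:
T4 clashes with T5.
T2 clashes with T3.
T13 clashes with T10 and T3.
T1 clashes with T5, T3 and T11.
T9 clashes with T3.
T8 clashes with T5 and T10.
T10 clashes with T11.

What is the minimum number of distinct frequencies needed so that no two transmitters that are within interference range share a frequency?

3

The cycle T1-T11-T10-T13-T3-T1 has odd length 5, so it cannot be 2-colored; at least 3 frequencies are needed.
3 frequencies suffice: frequency 1 → {T5, T10, T3}; frequency 2 → {T4, T2, T13, T1, T9, T8}; frequency 3 → {T11}. No two conflicting transmitters share a frequency.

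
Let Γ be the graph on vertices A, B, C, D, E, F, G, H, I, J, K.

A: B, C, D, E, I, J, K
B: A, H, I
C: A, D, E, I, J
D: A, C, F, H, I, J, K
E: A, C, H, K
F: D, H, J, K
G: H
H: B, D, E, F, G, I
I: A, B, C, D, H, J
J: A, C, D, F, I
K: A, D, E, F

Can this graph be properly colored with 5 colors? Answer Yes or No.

The chromatic number is 5. A, C, D, I, J form a clique, so at least 5 colors are needed.
One proper 5-coloring: A=2, B=1, C=4, D=1, E=1, F=3, G=1, H=2, I=3, J=5, K=4.
That is already a proper 5-coloring.

Yes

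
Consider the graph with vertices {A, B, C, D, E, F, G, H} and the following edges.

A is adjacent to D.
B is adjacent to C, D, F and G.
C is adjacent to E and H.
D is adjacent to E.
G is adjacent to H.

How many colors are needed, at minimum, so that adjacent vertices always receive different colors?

B and D are adjacent, so at least 2 colors are needed.
2 colors suffice: color 1 → {A, B, E, H}; color 2 → {C, D, F, G}. No two adjacent vertices share a color.

2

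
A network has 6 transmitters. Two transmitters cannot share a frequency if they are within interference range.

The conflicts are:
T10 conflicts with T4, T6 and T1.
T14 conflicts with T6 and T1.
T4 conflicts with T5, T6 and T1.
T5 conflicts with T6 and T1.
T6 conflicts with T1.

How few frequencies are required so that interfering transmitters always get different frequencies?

4

T4, T5, T6, T1 all conflict with each other, so at least 4 frequencies are needed.
A valid assignment using 4 frequencies: T10=4, T14=3, T4=3, T5=4, T6=2, T1=1. Every pair that conflicts lands in different frequencies.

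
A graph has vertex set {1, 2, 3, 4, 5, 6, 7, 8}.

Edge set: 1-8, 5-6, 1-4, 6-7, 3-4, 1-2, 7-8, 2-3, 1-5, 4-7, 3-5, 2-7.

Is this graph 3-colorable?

The chromatic number is 3. The cycle 2-1-5-6-7-2 has odd length 5, so it cannot be 2-colored; at least 3 colors are needed.
3 colors suffice: color red → {1, 3, 7}; color blue → {2, 4, 5, 8}; color green → {6}.
That is already a proper 3-coloring.

Yes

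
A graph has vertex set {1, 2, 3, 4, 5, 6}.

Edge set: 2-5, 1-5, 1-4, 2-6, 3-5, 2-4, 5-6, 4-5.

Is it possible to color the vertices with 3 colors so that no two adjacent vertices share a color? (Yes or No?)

Yes

The chromatic number is 3. 2, 4, 5 are mutually adjacent, so at least 3 colors are needed.
3 colors suffice: color a → {5}; color b → {1, 2, 3}; color c → {4, 6}.
That is already a proper 3-coloring.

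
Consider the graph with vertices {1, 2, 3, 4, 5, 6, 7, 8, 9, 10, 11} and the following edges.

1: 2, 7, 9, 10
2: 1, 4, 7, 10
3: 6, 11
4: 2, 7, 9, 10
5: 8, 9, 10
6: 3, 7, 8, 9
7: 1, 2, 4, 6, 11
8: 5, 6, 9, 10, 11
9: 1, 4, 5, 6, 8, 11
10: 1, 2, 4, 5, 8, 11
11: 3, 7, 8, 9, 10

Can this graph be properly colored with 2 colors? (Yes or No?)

No

8, 10, 11 form a triangle, so at least 3 colors are needed.
So 2 colors are not enough.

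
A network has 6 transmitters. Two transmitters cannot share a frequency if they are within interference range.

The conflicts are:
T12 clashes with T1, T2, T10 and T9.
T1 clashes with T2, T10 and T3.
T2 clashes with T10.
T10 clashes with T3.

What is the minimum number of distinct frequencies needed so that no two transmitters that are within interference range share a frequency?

T12, T1, T2, T10 are mutually in conflict, so at least 4 frequencies are needed.
4 frequencies suffice: frequency 1 → {T12, T3}; frequency 2 → {T10, T9}; frequency 3 → {T1}; frequency 4 → {T2}. Every pair that conflicts lands in different frequencies.

4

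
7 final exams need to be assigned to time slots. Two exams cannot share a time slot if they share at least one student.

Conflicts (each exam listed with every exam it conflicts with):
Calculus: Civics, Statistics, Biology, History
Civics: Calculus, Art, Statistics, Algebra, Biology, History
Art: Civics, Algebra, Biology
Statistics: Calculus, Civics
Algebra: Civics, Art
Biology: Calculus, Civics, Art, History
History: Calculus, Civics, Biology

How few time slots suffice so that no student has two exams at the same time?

4

Calculus, Civics, Biology, History all conflict with each other, so at least 4 time slots are needed.
4 time slots suffice: time slot 1 → {Civics}; time slot 2 → {Calculus, Art}; time slot 3 → {Statistics, Algebra, Biology}; time slot 4 → {History}. No two conflicting exams share a time slot.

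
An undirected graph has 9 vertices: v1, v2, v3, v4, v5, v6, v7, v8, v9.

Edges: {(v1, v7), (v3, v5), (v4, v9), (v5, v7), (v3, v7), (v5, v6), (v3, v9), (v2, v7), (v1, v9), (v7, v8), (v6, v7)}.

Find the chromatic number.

v5, v6, v7 are mutually adjacent, so at least 3 colors are needed.
3 colors suffice: color 1 → {v7, v9}; color 2 → {v1, v2, v4, v5, v8}; color 3 → {v3, v6}. Each edge has distinct colors on its endpoints.

3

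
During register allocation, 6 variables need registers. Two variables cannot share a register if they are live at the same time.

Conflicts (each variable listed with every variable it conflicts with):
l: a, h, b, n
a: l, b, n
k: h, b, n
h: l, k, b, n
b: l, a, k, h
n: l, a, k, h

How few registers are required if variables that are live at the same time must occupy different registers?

l, a, b pairwise conflict, so at least 3 registers are needed.
3 registers suffice: register 1 → {b, n}; register 2 → {a, h}; register 3 → {l, k}. Each listed conflict is separated.

3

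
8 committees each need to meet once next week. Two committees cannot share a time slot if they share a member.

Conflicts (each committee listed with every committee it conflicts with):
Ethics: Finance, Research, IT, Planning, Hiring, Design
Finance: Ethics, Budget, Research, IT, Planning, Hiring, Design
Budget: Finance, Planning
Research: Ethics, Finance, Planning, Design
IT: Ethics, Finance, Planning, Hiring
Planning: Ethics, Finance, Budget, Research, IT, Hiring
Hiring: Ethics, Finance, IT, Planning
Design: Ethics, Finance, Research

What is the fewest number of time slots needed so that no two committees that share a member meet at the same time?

Ethics, Finance, IT, Planning, Hiring are mutually in conflict, so at least 5 time slots are needed.
5 time slots suffice: time slot 1 → {Finance}; time slot 2 → {Planning, Design}; time slot 3 → {Ethics, Budget}; time slot 4 → {Research, IT}; time slot 5 → {Hiring}. Each listed conflict is separated.

5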